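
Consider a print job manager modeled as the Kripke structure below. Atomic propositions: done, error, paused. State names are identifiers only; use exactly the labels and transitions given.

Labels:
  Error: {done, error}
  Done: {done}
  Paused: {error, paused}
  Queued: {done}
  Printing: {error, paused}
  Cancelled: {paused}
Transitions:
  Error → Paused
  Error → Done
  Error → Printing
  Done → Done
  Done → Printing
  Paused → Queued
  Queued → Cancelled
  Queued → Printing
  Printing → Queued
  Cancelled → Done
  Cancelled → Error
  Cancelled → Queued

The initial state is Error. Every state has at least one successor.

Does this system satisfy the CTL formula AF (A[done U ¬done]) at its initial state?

States satisfying A[done U ¬done]: {Paused, Queued, Printing, Cancelled}.
States satisfying AF (A[done U ¬done]): {Paused, Queued, Printing, Cancelled}.
There is a path from Error along which A[done U ¬done] never holds.
Error ∉ Sat(AF (A[done U ¬done])).

No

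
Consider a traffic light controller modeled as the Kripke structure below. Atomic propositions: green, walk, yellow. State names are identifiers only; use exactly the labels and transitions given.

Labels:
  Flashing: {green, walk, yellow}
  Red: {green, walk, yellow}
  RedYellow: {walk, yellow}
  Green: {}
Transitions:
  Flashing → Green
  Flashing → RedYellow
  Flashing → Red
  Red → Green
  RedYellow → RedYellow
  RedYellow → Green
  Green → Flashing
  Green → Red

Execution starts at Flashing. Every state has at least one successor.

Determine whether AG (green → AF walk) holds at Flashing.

Yes

States satisfying green → AF walk: {Flashing, Red, RedYellow, Green}.
States satisfying AG (green → AF walk): {Flashing, Red, RedYellow, Green}.
Every state reachable from Flashing satisfies green → AF walk.
Flashing ∈ Sat(AG (green → AF walk)).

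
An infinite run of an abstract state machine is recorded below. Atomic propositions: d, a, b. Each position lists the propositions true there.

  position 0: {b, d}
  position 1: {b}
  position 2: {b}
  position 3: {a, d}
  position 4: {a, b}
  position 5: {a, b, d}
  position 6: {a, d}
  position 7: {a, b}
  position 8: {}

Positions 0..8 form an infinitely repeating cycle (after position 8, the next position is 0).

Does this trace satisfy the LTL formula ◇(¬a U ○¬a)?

Yes

¬a U ○¬a holds at position 0, which is reachable from 0, so ◇(¬a U ○¬a) holds.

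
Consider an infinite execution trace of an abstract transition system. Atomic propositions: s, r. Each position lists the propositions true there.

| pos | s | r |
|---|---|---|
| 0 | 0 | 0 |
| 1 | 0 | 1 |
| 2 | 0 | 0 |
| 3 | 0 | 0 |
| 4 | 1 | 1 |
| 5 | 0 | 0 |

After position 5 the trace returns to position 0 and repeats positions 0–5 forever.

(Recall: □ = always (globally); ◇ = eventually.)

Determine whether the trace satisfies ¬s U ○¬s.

Walking from position 0: ○¬s first holds at position 0, and ¬s holds at every earlier position along the way, so ¬s U ○¬s holds.

Yes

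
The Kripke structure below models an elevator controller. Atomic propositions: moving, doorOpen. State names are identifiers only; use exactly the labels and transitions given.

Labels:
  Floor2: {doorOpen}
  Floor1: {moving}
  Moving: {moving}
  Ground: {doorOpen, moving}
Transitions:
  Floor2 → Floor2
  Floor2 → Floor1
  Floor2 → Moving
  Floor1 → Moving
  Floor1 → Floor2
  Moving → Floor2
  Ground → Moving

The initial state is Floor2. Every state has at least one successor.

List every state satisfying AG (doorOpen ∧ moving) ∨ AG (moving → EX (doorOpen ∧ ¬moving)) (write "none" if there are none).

{Floor2, Floor1, Moving}

States satisfying doorOpen ∧ moving: {Ground}.
States satisfying AG (doorOpen ∧ moving): ∅.
States satisfying moving → EX (doorOpen ∧ ¬moving): {Floor2, Floor1, Moving}.
States satisfying AG (moving → EX (doorOpen ∧ ¬moving)): {Floor2, Floor1, Moving}.
States satisfying AG (doorOpen ∧ moving) ∨ AG (moving → EX (doorOpen ∧ ¬moving)): {Floor2, Floor1, Moving}.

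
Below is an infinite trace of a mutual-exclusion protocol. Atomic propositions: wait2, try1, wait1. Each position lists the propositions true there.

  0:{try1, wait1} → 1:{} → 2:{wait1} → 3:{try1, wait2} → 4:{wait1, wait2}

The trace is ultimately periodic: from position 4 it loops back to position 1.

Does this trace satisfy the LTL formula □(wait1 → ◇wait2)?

wait1 → ◇wait2 holds at every position 0..4, and those are all positions ever visited, so □(wait1 → ◇wait2) holds.
Positions where wait1 holds: 0, 2, 4.
Check ◇wait2 at each: 0→ok, 2→ok, 4→ok.

Satisfied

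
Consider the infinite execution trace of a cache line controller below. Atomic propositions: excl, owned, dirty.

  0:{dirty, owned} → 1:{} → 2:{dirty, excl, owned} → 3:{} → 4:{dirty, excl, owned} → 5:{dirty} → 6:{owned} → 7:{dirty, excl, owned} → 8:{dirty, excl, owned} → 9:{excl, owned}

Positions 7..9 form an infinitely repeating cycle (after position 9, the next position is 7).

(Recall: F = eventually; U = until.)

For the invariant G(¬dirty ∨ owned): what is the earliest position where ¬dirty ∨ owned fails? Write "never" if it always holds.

Check ¬dirty ∨ owned at each position in order: 0 ✓, 1 ✓, 2 ✓, 3 ✓, 4 ✓.
At position 5 the labels are {dirty}, so ¬dirty ∨ owned is false there. This is the first violation.

5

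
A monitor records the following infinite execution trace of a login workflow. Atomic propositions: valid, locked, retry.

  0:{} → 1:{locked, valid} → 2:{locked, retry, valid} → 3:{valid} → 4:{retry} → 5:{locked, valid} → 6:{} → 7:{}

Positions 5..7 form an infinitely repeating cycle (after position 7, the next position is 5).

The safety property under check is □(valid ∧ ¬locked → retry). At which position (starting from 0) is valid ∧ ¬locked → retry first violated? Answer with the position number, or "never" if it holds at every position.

3

Check valid ∧ ¬locked → retry at each position in order: 0 ✓, 1 ✓, 2 ✓.
At position 3 the labels are {valid}, so valid ∧ ¬locked → retry is false there. This is the first violation.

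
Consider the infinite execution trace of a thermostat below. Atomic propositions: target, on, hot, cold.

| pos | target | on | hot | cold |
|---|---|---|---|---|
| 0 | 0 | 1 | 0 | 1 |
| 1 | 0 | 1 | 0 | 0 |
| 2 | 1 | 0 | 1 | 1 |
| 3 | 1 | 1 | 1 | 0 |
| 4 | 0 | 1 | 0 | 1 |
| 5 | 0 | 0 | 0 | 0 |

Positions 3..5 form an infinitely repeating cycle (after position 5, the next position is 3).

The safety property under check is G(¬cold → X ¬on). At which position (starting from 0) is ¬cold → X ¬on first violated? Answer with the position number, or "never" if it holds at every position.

3

Check ¬cold → X ¬on at each position in order: 0 ✓, 1 ✓, 2 ✓.
At position 3 the labels are {hot, on, target} and the next position 4 has {cold, on}, so ¬cold → X ¬on is false there. This is the first violation.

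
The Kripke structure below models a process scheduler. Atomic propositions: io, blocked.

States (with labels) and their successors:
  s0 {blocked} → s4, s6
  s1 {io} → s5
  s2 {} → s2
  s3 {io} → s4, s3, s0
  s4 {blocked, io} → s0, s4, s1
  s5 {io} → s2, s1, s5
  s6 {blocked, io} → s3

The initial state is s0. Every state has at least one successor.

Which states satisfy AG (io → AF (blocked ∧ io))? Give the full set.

{s2}

States satisfying io → AF (blocked ∧ io): {s0, s2, s4, s6}.
States satisfying AG (io → AF (blocked ∧ io)): {s2}.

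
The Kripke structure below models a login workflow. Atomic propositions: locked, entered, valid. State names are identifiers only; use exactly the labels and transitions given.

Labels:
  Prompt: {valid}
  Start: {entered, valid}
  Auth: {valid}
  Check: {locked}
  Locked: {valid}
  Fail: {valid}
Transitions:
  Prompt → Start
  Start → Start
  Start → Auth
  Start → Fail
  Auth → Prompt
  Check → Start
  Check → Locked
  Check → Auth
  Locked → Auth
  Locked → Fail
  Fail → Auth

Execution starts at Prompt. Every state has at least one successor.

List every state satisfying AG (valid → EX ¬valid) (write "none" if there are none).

States satisfying valid → EX ¬valid: {Check}.
States satisfying AG (valid → EX ¬valid): ∅.

none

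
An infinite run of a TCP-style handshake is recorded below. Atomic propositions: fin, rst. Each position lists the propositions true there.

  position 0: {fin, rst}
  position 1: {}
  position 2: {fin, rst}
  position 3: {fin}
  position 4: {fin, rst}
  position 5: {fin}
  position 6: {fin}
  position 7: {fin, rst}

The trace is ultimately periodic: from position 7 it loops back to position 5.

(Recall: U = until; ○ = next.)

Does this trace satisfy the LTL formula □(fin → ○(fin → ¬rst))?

fin → ○(fin → ¬rst) must hold at every position from 0 onward. It fails at position 3, so □(fin → ○(fin → ¬rst)) is false.
Positions where fin holds: 0, 2, 3, 4, 5, 6, 7.
Check ○(fin → ¬rst) at each: 0→ok, 2→ok, 3→fails, 4→ok, 5→ok, 6→fails, 7→ok.

No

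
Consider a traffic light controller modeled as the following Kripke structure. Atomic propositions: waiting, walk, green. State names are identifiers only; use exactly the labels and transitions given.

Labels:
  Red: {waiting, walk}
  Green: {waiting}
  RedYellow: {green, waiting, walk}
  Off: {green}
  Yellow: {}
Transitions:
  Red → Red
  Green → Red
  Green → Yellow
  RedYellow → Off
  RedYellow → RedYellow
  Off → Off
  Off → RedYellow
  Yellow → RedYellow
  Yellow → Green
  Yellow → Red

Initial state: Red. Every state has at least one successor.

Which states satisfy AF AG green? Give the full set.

{RedYellow, Off}

States satisfying AG green: {RedYellow, Off}.
States satisfying AF AG green: {RedYellow, Off}.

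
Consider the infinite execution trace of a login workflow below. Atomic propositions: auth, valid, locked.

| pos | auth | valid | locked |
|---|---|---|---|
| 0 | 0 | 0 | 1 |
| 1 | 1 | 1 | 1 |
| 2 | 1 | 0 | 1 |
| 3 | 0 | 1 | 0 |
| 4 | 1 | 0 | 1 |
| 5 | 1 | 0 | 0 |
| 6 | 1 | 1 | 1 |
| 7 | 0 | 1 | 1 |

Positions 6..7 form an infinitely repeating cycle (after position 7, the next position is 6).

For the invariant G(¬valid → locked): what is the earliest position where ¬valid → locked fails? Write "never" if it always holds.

5

Check ¬valid → locked at each position in order: 0 ✓, 1 ✓, 2 ✓, 3 ✓, 4 ✓.
At position 5 the labels are {auth}, so ¬valid → locked is false there. This is the first violation.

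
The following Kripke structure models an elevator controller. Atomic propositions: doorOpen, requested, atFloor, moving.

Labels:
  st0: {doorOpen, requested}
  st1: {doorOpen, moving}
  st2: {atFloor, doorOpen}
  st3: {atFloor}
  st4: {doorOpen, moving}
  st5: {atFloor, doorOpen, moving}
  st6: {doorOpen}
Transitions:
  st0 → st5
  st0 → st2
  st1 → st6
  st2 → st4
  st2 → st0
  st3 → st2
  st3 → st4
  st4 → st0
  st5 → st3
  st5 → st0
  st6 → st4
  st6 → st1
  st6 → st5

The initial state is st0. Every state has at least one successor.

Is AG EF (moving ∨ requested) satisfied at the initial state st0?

Yes

States satisfying EF (moving ∨ requested): {st0, st1, st2, st3, st4, st5, st6}.
States satisfying AG EF (moving ∨ requested): {st0, st1, st2, st3, st4, st5, st6}.
Every state reachable from st0 satisfies EF (moving ∨ requested).
st0 ∈ Sat(AG EF (moving ∨ requested)).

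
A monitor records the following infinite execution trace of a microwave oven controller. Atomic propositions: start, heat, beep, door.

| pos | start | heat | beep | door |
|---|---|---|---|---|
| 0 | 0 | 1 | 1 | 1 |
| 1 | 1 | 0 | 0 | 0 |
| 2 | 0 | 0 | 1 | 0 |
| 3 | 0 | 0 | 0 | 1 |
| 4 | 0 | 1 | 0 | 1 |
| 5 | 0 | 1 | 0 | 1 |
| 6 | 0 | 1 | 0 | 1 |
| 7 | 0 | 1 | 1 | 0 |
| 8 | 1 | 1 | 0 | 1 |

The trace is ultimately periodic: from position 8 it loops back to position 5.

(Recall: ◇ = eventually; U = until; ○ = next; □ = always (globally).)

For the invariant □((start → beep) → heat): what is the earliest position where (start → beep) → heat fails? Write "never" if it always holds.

2

Check (start → beep) → heat at each position in order: 0 ✓, 1 ✓.
At position 2 the labels are {beep}, so (start → beep) → heat is false there. This is the first violation.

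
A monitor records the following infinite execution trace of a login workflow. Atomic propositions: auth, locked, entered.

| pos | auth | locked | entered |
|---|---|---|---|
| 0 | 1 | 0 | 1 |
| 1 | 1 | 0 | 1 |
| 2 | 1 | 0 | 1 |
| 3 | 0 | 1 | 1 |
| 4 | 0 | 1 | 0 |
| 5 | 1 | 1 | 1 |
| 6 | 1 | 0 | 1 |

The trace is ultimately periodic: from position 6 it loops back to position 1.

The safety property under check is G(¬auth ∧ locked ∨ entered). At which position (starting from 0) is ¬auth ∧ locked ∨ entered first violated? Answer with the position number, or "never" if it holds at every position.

never

¬auth ∧ locked ∨ entered holds at every position 0..6, and those are all the positions the trace ever visits, so the invariant G(¬auth ∧ locked ∨ entered) is never violated.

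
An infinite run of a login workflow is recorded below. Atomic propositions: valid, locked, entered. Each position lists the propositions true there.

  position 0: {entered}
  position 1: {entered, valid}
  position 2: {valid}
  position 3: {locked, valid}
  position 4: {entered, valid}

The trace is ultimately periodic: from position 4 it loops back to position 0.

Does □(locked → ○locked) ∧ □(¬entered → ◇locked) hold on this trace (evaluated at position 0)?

Violated

locked → ○locked must hold at every position from 0 onward. It fails at position 3, so □(locked → ○locked) is false.
Positions where locked holds: 3.
Check ○locked at each: 3→fails.
¬entered → ◇locked holds at every position 0..4, and those are all positions ever visited, so □(¬entered → ◇locked) holds.
Positions where ¬entered holds: 2, 3.
Check ◇locked at each: 2→ok, 3→ok.
At position 0: □(locked → ○locked) is false; □(¬entered → ◇locked) is true; so □(locked → ○locked) ∧ □(¬entered → ◇locked) is false.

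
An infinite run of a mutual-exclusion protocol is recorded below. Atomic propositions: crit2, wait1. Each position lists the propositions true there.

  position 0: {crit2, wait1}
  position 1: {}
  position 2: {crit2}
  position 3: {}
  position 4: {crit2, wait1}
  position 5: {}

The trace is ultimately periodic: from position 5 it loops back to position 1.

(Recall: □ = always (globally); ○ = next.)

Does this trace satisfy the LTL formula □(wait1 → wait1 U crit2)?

wait1 → wait1 U crit2 holds at every position 0..5, and those are all positions ever visited, so □(wait1 → wait1 U crit2) holds.
Positions where wait1 holds: 0, 4.
Check wait1 U crit2 at each: 0→ok, 4→ok.

Yes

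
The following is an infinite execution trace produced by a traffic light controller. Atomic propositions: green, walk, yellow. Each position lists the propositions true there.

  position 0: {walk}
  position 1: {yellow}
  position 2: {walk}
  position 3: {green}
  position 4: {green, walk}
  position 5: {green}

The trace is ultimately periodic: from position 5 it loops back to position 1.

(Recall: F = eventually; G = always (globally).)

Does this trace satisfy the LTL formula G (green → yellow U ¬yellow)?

green → yellow U ¬yellow holds at every position 0..5, and those are all positions ever visited, so G (green → yellow U ¬yellow) holds.
Positions where green holds: 3, 4, 5.
Check yellow U ¬yellow at each: 3→ok, 4→ok, 5→ok.

Yes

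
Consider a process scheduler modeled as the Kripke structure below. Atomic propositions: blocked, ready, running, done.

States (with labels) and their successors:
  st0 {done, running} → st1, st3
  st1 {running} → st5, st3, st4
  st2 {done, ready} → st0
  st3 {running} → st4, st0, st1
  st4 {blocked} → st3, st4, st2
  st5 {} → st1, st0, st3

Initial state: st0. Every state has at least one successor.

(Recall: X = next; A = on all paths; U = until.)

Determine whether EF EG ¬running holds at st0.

Holds

States satisfying EG ¬running: {st4}.
States satisfying EF EG ¬running: {st0, st1, st2, st3, st4, st5}.
Some path from st0 reaches a state where EG ¬running holds.
st0 ∈ Sat(EF EG ¬running).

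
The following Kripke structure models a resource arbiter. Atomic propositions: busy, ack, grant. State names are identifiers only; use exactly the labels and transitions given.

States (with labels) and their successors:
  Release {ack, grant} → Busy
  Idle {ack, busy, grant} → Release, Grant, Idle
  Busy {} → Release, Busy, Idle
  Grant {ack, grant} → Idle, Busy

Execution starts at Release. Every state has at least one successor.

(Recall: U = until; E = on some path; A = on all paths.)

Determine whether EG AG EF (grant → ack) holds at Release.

Yes

States satisfying AG EF (grant → ack): {Release, Idle, Busy, Grant}.
States satisfying EG AG EF (grant → ack): {Release, Idle, Busy, Grant}.
Release ∈ Sat(EG AG EF (grant → ack)).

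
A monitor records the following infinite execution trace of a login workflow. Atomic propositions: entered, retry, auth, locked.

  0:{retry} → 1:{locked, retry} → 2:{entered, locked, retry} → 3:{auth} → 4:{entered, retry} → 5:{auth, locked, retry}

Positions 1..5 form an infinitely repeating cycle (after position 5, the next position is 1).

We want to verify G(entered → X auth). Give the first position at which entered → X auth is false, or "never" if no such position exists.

entered → X auth holds at every position 0..5, and those are all the positions the trace ever visits, so the invariant G(entered → X auth) is never violated.

never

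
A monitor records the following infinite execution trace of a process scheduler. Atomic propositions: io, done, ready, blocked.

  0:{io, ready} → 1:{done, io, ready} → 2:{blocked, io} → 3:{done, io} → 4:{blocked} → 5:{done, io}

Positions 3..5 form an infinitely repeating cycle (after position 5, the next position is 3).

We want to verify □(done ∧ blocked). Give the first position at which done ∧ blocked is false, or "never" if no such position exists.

At position 0 the labels are {io, ready}, so done ∧ blocked is false there. This is the first violation.

0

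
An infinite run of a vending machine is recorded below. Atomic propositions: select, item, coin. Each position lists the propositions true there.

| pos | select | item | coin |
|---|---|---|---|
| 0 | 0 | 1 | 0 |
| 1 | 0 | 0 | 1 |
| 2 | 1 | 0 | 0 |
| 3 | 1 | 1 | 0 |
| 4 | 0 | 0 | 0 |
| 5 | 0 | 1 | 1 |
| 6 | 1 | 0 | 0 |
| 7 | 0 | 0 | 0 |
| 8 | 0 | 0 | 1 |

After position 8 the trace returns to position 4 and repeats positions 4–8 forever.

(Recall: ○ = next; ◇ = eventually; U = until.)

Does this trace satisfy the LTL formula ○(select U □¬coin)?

Violated

The position after 0 is 1; select U □¬coin is false there.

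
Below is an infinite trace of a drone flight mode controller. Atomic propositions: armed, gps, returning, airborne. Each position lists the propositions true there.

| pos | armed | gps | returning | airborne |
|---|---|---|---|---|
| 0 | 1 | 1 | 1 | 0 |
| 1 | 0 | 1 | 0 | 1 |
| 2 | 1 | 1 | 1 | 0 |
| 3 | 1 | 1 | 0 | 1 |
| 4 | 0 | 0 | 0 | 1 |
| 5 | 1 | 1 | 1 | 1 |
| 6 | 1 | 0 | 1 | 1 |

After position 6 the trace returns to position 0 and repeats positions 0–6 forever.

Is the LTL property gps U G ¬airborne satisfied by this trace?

Does not hold

Walking from position 0: at position 4, G ¬airborne has not yet held and gps fails, so gps U G ¬airborne is false.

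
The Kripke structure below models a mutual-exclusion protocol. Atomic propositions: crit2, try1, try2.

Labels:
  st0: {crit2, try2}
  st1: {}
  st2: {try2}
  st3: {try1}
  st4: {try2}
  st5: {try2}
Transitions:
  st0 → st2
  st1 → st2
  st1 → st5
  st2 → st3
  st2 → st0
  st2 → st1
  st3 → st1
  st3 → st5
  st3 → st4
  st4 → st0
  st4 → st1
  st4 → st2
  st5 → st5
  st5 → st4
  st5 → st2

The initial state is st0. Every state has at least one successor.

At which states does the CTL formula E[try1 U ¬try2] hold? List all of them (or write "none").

{st1, st3}

States satisfying try1: {st3}.
States satisfying ¬try2: {st1, st3}.
States satisfying E[try1 U ¬try2]: {st1, st3}.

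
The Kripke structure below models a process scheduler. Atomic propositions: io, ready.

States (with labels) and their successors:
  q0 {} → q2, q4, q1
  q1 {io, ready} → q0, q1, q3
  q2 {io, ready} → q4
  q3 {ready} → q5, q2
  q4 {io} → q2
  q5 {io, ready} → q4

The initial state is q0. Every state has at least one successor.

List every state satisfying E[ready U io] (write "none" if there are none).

States satisfying ready: {q1, q2, q3, q5}.
States satisfying io: {q1, q2, q4, q5}.
States satisfying E[ready U io]: {q1, q2, q3, q4, q5}.

{q1, q2, q3, q4, q5}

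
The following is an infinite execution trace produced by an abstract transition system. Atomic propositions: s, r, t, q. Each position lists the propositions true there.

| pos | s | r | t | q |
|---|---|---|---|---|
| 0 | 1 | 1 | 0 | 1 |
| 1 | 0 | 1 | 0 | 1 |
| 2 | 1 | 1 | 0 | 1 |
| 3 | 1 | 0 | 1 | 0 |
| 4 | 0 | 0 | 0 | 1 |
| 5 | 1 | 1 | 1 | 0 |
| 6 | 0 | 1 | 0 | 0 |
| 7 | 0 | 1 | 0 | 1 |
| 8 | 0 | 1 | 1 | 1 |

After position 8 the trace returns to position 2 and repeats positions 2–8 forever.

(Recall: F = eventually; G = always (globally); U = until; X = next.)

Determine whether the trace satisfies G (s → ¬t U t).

s → ¬t U t holds at every position 0..8, and those are all positions ever visited, so G (s → ¬t U t) holds.
Positions where s holds: 0, 2, 3, 5.
Check ¬t U t at each: 0→ok, 2→ok, 3→ok, 5→ok.

Satisfied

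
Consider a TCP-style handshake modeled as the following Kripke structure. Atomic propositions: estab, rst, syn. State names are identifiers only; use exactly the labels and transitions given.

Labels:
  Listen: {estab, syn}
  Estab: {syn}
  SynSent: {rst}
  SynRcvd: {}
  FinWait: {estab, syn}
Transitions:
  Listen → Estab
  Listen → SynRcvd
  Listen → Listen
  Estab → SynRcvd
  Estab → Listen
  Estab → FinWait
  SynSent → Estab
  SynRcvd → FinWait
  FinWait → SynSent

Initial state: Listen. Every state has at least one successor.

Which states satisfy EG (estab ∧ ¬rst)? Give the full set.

States satisfying estab ∧ ¬rst: {Listen, FinWait}.
States satisfying EG (estab ∧ ¬rst): {Listen}.

{Listen}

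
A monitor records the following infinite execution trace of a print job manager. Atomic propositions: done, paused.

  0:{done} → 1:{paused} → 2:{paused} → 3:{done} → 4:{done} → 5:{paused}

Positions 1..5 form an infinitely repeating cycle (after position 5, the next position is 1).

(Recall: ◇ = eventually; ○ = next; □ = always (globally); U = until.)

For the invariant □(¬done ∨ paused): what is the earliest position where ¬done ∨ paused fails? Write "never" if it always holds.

0

At position 0 the labels are {done}, so ¬done ∨ paused is false there. This is the first violation.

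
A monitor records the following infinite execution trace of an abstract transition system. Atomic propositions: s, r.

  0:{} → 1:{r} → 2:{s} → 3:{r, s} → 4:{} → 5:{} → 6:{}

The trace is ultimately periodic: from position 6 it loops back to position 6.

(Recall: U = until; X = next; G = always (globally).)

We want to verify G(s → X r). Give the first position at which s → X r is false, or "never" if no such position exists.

3

Check s → X r at each position in order: 0 ✓, 1 ✓, 2 ✓.
At position 3 the labels are {r, s} and the next position 4 has {}, so s → X r is false there. This is the first violation.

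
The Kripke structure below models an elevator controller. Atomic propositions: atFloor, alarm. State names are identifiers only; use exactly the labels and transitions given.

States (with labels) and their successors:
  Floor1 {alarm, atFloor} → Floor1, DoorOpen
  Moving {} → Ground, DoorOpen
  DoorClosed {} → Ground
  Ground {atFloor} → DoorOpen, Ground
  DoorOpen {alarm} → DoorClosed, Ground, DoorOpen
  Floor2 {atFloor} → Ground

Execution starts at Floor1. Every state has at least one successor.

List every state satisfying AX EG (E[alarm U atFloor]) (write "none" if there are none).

{Floor1, Moving, DoorClosed, Ground, Floor2}

States satisfying EG (E[alarm U atFloor]): {Floor1, Ground, DoorOpen, Floor2}.
States satisfying AX EG (E[alarm U atFloor]): {Floor1, Moving, DoorClosed, Ground, Floor2}.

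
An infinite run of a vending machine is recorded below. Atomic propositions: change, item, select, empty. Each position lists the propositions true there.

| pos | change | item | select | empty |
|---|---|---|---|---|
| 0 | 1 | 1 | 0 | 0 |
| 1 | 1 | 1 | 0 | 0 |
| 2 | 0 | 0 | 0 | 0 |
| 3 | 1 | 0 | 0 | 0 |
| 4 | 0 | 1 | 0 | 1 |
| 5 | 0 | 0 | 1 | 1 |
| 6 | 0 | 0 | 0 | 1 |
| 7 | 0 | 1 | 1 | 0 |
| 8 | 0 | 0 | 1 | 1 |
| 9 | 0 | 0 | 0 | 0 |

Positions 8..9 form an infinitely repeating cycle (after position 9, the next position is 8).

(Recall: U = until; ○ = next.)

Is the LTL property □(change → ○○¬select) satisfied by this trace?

change → ○○¬select must hold at every position from 0 onward. It fails at position 3, so □(change → ○○¬select) is false.
Positions where change holds: 0, 1, 3.
Check ○○¬select at each: 0→ok, 1→ok, 3→fails.

Violated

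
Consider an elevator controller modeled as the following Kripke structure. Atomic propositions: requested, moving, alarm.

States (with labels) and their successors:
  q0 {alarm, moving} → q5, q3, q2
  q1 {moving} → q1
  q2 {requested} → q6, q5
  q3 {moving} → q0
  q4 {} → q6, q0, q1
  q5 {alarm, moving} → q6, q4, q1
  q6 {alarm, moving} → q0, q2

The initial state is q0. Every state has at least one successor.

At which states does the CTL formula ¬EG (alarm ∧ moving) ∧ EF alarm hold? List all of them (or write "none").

{q2, q3, q4}

States satisfying alarm ∧ moving: {q0, q5, q6}.
States satisfying EG (alarm ∧ moving): {q0, q5, q6}.
States satisfying ¬EG (alarm ∧ moving): {q1, q2, q3, q4}.
States satisfying alarm: {q0, q5, q6}.
States satisfying EF alarm: {q0, q2, q3, q4, q5, q6}.
States satisfying ¬EG (alarm ∧ moving) ∧ EF alarm: {q2, q3, q4}.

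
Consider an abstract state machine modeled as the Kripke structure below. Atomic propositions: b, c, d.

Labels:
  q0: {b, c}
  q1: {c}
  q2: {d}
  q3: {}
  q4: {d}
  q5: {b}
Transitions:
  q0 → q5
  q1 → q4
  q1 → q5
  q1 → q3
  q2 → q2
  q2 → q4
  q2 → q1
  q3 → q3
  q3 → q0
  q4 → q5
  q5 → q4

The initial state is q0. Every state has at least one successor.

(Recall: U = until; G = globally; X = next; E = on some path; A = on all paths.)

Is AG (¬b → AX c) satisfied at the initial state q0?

Does not hold

States satisfying ¬b → AX c: {q0, q5}.
States satisfying AG (¬b → AX c): ∅.
q4 is reachable from q0 and violates ¬b → AX c, so AG fails at q0.
q0 ∉ Sat(AG (¬b → AX c)).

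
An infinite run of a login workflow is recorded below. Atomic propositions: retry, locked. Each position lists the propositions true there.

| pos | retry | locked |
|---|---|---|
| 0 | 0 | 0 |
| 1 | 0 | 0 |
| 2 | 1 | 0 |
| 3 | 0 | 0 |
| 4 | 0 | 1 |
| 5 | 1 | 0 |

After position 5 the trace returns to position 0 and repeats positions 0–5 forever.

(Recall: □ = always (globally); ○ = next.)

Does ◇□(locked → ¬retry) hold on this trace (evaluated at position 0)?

□(locked → ¬retry) holds at position 0, which is reachable from 0, so ◇□(locked → ¬retry) holds.

Holds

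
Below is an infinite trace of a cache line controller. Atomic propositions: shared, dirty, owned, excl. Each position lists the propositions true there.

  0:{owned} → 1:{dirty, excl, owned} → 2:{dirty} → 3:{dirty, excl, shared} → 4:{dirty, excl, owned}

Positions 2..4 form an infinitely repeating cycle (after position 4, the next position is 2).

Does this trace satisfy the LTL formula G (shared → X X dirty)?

Holds

shared → X X dirty holds at every position 0..4, and those are all positions ever visited, so G (shared → X X dirty) holds.
Positions where shared holds: 3.
Check X X dirty at each: 3→ok.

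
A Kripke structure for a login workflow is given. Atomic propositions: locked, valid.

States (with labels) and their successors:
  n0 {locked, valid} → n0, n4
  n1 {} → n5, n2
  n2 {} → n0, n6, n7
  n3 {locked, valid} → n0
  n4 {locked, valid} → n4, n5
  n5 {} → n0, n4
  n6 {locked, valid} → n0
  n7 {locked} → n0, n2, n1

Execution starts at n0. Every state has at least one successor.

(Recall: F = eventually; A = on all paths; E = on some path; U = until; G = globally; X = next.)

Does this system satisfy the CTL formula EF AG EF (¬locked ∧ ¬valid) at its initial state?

Yes

States satisfying AG EF (¬locked ∧ ¬valid): {n0, n1, n2, n3, n4, n5, n6, n7}.
States satisfying EF AG EF (¬locked ∧ ¬valid): {n0, n1, n2, n3, n4, n5, n6, n7}.
Some path from n0 reaches a state where AG EF (¬locked ∧ ¬valid) holds.
n0 ∈ Sat(EF AG EF (¬locked ∧ ¬valid)).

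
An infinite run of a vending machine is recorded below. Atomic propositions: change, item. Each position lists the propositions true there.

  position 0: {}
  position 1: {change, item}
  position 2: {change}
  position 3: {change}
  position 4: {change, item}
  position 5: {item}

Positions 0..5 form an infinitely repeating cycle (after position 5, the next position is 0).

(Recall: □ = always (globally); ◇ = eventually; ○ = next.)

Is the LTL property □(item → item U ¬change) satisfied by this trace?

Violated

item → item U ¬change must hold at every position from 0 onward. It fails at position 1, so □(item → item U ¬change) is false.
Positions where item holds: 1, 4, 5.
Check item U ¬change at each: 1→fails, 4→ok, 5→ok.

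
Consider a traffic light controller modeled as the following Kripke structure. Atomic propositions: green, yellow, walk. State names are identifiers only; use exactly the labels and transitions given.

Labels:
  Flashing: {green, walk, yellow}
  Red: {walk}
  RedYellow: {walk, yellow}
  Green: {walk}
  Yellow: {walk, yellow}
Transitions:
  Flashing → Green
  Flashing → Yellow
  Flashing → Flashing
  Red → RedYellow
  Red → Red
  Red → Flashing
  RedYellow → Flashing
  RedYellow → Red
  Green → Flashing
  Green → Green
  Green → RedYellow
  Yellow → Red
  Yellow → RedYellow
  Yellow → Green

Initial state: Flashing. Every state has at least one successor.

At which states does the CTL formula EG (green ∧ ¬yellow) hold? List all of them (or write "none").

none

States satisfying green ∧ ¬yellow: ∅.
States satisfying EG (green ∧ ¬yellow): ∅.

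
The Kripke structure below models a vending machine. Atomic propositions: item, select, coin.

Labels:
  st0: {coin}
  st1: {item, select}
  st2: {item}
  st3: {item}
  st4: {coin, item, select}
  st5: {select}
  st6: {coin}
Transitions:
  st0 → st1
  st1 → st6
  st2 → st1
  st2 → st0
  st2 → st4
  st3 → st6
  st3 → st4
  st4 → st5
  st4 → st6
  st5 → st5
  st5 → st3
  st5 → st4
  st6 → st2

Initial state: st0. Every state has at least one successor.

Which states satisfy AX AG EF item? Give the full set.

States satisfying AG EF item: {st0, st1, st2, st3, st4, st5, st6}.
States satisfying AX AG EF item: {st0, st1, st2, st3, st4, st5, st6}.

{st0, st1, st2, st3, st4, st5, st6}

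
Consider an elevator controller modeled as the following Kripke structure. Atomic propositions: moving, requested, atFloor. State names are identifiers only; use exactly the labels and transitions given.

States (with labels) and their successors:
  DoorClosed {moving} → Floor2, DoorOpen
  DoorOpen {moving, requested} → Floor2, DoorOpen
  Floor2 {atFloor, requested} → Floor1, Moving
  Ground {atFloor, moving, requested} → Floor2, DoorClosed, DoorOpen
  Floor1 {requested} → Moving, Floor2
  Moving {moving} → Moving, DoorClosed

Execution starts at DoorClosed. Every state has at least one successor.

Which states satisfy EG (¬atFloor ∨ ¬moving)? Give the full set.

States satisfying ¬atFloor ∨ ¬moving: {DoorClosed, DoorOpen, Floor2, Floor1, Moving}.
States satisfying EG (¬atFloor ∨ ¬moving): {DoorClosed, DoorOpen, Floor2, Floor1, Moving}.

{DoorClosed, DoorOpen, Floor2, Floor1, Moving}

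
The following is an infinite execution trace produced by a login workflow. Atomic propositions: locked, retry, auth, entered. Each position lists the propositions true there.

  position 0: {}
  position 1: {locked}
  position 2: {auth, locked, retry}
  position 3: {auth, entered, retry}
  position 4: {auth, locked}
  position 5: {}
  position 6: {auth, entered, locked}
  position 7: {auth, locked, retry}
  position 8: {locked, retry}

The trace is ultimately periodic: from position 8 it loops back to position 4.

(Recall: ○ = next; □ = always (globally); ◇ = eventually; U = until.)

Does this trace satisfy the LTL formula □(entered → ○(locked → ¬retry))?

entered → ○(locked → ¬retry) must hold at every position from 0 onward. It fails at position 6, so □(entered → ○(locked → ¬retry)) is false.
Positions where entered holds: 3, 6.
Check ○(locked → ¬retry) at each: 3→ok, 6→fails.

Violated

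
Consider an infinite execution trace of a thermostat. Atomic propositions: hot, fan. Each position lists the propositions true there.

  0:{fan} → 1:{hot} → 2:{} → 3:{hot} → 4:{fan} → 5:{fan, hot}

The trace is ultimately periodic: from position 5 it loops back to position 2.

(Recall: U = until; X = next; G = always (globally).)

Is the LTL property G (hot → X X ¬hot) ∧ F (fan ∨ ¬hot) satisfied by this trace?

hot → X X ¬hot must hold at every position from 0 onward. It fails at position 1, so G (hot → X X ¬hot) is false.
Positions where hot holds: 1, 3, 5.
Check X X ¬hot at each: 1→fails, 3→fails, 5→fails.
fan ∨ ¬hot holds at position 0, which is reachable from 0, so F (fan ∨ ¬hot) holds.
At position 0: G (hot → X X ¬hot) is false; F (fan ∨ ¬hot) is true; so G (hot → X X ¬hot) ∧ F (fan ∨ ¬hot) is false.

No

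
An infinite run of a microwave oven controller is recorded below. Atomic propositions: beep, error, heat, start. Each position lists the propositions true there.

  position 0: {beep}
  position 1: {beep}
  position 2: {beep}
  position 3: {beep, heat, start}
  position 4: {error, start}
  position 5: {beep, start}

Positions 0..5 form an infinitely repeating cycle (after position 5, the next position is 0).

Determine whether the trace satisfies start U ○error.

Walking from position 0: at position 0, ○error has not yet held and start fails, so start U ○error is false.

Violated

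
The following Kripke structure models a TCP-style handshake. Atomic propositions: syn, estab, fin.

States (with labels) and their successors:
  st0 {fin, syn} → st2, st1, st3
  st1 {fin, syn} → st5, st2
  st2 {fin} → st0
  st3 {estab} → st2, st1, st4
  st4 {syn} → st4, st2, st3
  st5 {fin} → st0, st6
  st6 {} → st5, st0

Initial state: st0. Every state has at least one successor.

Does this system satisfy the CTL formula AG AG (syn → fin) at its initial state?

Violated

States satisfying AG (syn → fin): ∅.
States satisfying AG AG (syn → fin): ∅.
st0 is reachable from st0 and violates AG (syn → fin), so AG fails at st0.
st0 ∉ Sat(AG AG (syn → fin)).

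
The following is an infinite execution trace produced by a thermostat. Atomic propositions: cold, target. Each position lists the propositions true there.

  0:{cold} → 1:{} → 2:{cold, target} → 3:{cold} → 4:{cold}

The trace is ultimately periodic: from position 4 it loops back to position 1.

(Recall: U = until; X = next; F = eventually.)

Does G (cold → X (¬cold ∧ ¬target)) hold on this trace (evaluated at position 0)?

Violated

cold → X (¬cold ∧ ¬target) must hold at every position from 0 onward. It fails at position 2, so G (cold → X (¬cold ∧ ¬target)) is false.
Positions where cold holds: 0, 2, 3, 4.
Check X (¬cold ∧ ¬target) at each: 0→ok, 2→fails, 3→fails, 4→ok.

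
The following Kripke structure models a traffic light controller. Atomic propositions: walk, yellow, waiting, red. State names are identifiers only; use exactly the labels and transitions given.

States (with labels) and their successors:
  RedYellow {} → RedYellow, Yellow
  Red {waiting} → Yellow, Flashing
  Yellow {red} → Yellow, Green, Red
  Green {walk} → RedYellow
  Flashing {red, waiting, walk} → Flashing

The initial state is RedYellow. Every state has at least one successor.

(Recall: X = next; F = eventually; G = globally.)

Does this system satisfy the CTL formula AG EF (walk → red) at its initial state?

States satisfying EF (walk → red): {RedYellow, Red, Yellow, Green, Flashing}.
States satisfying AG EF (walk → red): {RedYellow, Red, Yellow, Green, Flashing}.
Every state reachable from RedYellow satisfies EF (walk → red).
RedYellow ∈ Sat(AG EF (walk → red)).

Yes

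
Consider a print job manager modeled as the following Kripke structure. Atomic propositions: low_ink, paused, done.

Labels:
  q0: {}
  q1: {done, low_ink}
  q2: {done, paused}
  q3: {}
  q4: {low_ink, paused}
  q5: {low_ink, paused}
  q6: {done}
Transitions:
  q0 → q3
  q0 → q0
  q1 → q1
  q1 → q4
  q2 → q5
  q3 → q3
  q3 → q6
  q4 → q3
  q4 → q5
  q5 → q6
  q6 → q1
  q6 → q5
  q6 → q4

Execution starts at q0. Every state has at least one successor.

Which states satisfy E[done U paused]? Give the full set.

{q1, q2, q4, q5, q6}

States satisfying done: {q1, q2, q6}.
States satisfying paused: {q2, q4, q5}.
States satisfying E[done U paused]: {q1, q2, q4, q5, q6}.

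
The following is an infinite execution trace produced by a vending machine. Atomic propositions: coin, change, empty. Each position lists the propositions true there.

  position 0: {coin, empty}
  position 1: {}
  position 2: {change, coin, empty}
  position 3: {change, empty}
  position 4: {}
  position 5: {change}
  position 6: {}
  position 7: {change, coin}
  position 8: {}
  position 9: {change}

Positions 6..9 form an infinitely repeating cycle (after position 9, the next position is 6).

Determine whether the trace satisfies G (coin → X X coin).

coin → X X coin must hold at every position from 0 onward. It fails at position 2, so G (coin → X X coin) is false.
Positions where coin holds: 0, 2, 7.
Check X X coin at each: 0→ok, 2→fails, 7→fails.

No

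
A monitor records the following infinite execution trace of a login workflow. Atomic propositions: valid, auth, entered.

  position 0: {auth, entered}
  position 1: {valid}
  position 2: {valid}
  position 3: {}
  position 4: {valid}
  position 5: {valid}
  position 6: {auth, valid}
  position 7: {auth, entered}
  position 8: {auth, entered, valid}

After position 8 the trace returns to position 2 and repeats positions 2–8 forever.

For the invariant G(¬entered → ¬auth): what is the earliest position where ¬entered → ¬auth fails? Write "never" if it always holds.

Check ¬entered → ¬auth at each position in order: 0 ✓, 1 ✓, 2 ✓, 3 ✓, 4 ✓, 5 ✓.
At position 6 the labels are {auth, valid}, so ¬entered → ¬auth is false there. This is the first violation.

6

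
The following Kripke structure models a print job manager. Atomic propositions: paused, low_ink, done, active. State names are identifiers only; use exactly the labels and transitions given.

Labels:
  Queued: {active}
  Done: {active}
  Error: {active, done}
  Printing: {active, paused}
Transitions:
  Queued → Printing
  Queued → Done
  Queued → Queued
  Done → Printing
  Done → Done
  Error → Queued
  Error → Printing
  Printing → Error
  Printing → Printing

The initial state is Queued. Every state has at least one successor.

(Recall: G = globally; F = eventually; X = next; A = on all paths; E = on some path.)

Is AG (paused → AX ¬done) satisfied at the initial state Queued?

States satisfying paused → AX ¬done: {Queued, Done, Error}.
States satisfying AG (paused → AX ¬done): ∅.
Printing is reachable from Queued and violates paused → AX ¬done, so AG fails at Queued.
Queued ∉ Sat(AG (paused → AX ¬done)).

Violated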